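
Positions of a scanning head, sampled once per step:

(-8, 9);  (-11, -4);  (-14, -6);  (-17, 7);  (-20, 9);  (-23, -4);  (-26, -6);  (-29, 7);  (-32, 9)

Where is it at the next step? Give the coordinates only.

First: linear, -3 per step → -35 at step 9.
Second: cycles through 9, -4, -6, 7 every 4 steps. Step 9 lands at position 1 of the cycle → -4.

(-35, -4)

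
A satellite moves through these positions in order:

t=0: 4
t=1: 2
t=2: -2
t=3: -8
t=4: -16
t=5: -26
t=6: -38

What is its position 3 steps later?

Successive displacements: -2, -4, -6, -8, -10, -12 — each changes by -2.
step 7: -38 − 14 → -52
step 8: -52 − 16 → -68
step 9: -68 − 18 → -86

-86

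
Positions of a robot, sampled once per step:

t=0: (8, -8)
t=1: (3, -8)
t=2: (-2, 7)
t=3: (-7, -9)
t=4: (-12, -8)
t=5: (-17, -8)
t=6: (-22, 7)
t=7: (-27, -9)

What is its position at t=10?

(-42, 7)

The first coordinate changes by -5 each step, so at step 10 it is 8 + 10·(-5) = -42.
The second coordinate repeats the cycle [-8, -8, 7, -9] with period 4; step 10 mod 4 = 2, giving 7.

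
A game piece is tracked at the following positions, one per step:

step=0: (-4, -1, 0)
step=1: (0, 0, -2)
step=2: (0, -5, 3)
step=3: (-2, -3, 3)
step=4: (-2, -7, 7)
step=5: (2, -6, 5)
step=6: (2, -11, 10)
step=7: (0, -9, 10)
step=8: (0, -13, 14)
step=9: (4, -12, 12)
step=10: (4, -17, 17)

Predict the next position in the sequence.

Step-to-step displacements: (+4, +1, -2), (+0, -5, +5), (-2, +2, +0), (+0, -4, +4), (+4, +1, -2), (+0, -5, +5), (-2, +2, +0), (+0, -4, +4), (+4, +1, -2), (+0, -5, +5) — a repeating cycle of length 4.
step 11: apply (-2, +2, +0) → (2, -15, 17)

(2, -15, 17)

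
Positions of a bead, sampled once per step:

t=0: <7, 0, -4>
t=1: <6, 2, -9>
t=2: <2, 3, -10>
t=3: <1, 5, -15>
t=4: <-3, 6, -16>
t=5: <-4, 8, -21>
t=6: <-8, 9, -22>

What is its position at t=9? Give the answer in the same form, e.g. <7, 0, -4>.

<-14, 14, -33>

Step-to-step displacements: <-1, +2, -5>, <-4, +1, -1>, <-1, +2, -5>, <-4, +1, -1>, <-1, +2, -5>, <-4, +1, -1> — a repeating cycle of length 2.
step 7: apply <-1, +2, -5> → <-9, 11, -27>
step 8: apply <-4, +1, -1> → <-13, 12, -28>
step 9: apply <-1, +2, -5> → <-14, 14, -33>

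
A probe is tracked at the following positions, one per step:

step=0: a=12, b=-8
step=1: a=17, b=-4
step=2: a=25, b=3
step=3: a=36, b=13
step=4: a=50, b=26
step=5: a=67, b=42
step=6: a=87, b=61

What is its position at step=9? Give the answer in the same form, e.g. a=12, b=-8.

a=165, b=136

Taking differences between consecutive positions: (+5,+4), (+8,+7), (+11,+10), (+14,+13), (+17,+16), (+20,+19). These grow by (+3,+3) each step.
step 7: a=87, b=61 + (+23,+22) → a=110, b=83
step 8: a=110, b=83 + (+26,+25) → a=136, b=108
step 9: a=136, b=108 + (+29,+28) → a=165, b=136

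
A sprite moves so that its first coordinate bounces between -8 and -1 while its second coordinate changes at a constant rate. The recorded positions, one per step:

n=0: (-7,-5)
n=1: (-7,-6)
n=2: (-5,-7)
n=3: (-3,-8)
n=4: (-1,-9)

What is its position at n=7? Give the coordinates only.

The first coordinate travels 2 per step and bounces off the walls at -8 and -1.
  step 5: -1 → -3
  step 6: -3 → -5
  step 7: -5 → -7
The second coordinate changes by -1 each step: at step 7 it is -12.

(-7,-12)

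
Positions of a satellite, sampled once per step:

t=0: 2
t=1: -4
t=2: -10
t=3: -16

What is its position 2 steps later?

Each step adds -6 to the position.
step 4: -16 − 6 → -22
step 5: -22 − 6 → -28

-28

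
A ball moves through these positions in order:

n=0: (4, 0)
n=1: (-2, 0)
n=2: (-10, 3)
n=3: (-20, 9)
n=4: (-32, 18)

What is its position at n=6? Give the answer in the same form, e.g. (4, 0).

Taking differences between consecutive positions: (-6, +0), (-8, +3), (-10, +6), (-12, +9). These grow by (-2, +3) each step.
step 5: (-32, 18) + (-14, +12) → (-46, 30)
step 6: (-46, 30) + (-16, +15) → (-62, 45)

(-62, 45)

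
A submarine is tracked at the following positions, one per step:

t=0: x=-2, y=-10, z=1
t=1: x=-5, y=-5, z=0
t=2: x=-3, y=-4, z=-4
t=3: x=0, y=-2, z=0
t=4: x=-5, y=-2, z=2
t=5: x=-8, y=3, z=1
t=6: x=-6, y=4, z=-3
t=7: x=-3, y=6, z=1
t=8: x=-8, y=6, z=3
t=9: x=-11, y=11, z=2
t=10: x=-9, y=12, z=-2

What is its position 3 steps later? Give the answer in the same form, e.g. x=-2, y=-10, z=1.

x=-14, y=19, z=3

Step-to-step displacements: (-3, +5, -1), (+2, +1, -4), (+3, +2, +4), (-5, +0, +2), (-3, +5, -1), (+2, +1, -4), (+3, +2, +4), (-5, +0, +2), (-3, +5, -1), (+2, +1, -4) — a repeating cycle of length 4.
step 11: apply (+3, +2, +4) → x=-6, y=14, z=2
step 12: apply (-5, +0, +2) → x=-11, y=14, z=4
step 13: apply (-3, +5, -1) → x=-14, y=19, z=3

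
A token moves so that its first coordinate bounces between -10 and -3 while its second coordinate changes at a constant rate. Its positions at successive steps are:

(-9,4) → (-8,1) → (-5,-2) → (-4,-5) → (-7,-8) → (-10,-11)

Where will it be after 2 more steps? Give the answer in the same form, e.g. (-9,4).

The first coordinate travels 3 per step and bounces off the walls at -10 and -3.
  step 6: -10 → -7
  step 7: -7 → -4
The second coordinate changes by -3 each step: at step 7 it is -17.

(-4,-17)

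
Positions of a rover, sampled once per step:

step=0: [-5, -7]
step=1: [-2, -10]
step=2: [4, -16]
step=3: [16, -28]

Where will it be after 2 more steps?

[88, -100]

Consecutive displacements [+3, -3], [+6, -6], [+12, -12] scale by a factor of 2 each step.
step 4: [16, -28] + [+24, -24] → [40, -52]
step 5: [40, -52] + [+48, -48] → [88, -100]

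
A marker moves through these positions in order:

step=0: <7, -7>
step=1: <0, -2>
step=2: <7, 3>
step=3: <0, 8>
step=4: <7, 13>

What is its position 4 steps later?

<7, 33>

The first coordinate repeats the cycle [7, 0] with period 2; step 8 mod 2 = 0, giving 7.
The second coordinate changes by +5 each step, so at step 8 it is -7 + 8·(5) = 33.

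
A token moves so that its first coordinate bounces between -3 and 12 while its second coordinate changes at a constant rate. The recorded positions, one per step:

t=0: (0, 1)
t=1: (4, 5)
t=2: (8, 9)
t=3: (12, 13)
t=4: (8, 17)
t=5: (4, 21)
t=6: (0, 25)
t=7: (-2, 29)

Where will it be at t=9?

The first coordinate reflects between -3 and 12, moving 4 per step.
  step 8: -2 → 2
  step 9: 2 → 6
The second coordinate changes by +4 each step: at step 9 it is 37.

(6, 37)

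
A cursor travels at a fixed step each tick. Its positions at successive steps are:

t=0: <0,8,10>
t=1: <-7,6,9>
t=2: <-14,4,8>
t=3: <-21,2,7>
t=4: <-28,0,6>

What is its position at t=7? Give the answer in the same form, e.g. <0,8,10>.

<-49,-6,3>

Each step adds <-7,-2,-1> to the position.
step 5: <-28,0,6> + <-7,-2,-1> → <-35,-2,5>
step 6: <-35,-2,5> + <-7,-2,-1> → <-42,-4,4>
step 7: <-42,-4,4> + <-7,-2,-1> → <-49,-6,3>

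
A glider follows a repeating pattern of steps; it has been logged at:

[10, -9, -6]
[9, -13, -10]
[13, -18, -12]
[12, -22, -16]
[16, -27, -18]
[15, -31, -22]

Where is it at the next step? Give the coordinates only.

[19, -36, -24]

Step-to-step displacements: [-1, -4, -4], [+4, -5, -2], [-1, -4, -4], [+4, -5, -2], [-1, -4, -4] — a repeating cycle of length 2.
step 6: apply [+4, -5, -2] → [19, -36, -24]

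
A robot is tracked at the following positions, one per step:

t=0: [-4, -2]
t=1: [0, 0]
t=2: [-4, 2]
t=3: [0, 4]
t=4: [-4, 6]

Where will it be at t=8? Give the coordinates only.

[-4, 14]

The first coordinate repeats the cycle [-4, 0] with period 2; step 8 mod 2 = 0, giving -4.
The second coordinate changes by +2 each step, so at step 8 it is -2 + 8·(2) = 14.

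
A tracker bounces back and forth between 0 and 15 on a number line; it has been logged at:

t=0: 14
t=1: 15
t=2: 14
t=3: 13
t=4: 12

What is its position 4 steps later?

The value reflects between 0 and 15, moving 1 per step.
  step 5: 12 → 11
  step 6: 11 → 10
  step 7: 10 → 9
  step 8: 9 → 8

8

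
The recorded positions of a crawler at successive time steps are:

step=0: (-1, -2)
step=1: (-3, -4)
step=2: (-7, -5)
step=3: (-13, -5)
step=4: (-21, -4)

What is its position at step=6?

First differences are (-2, -2), (-4, -1), (-6, +0), (-8, +1); their common second difference is (-2, +1) (constant acceleration).
step 5: (-21, -4) + (-10, +2) → (-31, -2)
step 6: (-31, -2) + (-12, +3) → (-43, 1)

(-43, 1)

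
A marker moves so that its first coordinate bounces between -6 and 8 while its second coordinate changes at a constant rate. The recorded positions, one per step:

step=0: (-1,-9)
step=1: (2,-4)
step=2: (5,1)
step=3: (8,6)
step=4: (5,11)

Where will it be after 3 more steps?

(-4,26)

The first coordinate reflects between -6 and 8, moving 3 per step.
  step 5: 5 → 2
  step 6: 2 → -1
  step 7: -1 → -4
The second coordinate changes by +5 each step: at step 7 it is 26.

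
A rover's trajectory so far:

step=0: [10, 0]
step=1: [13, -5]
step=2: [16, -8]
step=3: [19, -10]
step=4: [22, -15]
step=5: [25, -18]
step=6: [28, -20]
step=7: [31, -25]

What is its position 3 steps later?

[40, -35]

Step-to-step displacements: [+3, -5], [+3, -3], [+3, -2], [+3, -5], [+3, -3], [+3, -2], [+3, -5] — a repeating cycle of length 3.
step 8: apply [+3, -3] → [34, -28]
step 9: apply [+3, -2] → [37, -30]
step 10: apply [+3, -5] → [40, -35]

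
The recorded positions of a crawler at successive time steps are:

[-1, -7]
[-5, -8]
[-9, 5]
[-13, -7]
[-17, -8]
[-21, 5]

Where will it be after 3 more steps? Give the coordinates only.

First: linear, -4 per step → -33 at step 8.
Second: cycles through -7, -8, 5 every 3 steps. Step 8 lands at position 2 of the cycle → 5.

[-33, 5]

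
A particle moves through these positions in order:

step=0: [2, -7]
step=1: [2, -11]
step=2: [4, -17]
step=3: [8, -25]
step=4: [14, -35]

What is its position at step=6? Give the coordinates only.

Taking differences between consecutive positions: [+0, -4], [+2, -6], [+4, -8], [+6, -10]. These grow by [+2, -2] each step.
step 5: [14, -35] + [+8, -12] → [22, -47]
step 6: [22, -47] + [+10, -14] → [32, -61]

[32, -61]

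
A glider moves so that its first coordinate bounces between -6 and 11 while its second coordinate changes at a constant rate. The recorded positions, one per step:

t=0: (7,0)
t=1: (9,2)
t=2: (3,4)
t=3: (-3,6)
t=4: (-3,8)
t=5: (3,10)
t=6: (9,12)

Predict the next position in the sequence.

(7,14)

The first coordinate travels 6 per step and bounces off the walls at -6 and 11.
  step 7: 9 → 7
The second coordinate changes by +2 each step: at step 7 it is 14.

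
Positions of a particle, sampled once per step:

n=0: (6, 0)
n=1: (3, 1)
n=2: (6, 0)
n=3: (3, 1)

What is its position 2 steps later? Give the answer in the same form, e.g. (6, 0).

The jumps are (-3, +1), (+3, -1), (-3, +1) — a geometric progression with ratio -1.
step 4: (3, 1) + (+3, -1) → (6, 0)
step 5: (6, 0) + (-3, +1) → (3, 1)

(3, 1)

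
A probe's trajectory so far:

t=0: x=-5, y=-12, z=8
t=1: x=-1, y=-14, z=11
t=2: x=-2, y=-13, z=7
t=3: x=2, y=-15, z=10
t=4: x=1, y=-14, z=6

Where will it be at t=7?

Differencing gives (+4, -2, +3), (-1, +1, -4), (+4, -2, +3), (-1, +1, -4). This is the pattern (+4, -2, +3), (-1, +1, -4) repeated.
step 5: apply (+4, -2, +3) → x=5, y=-16, z=9
step 6: apply (-1, +1, -4) → x=4, y=-15, z=5
step 7: apply (+4, -2, +3) → x=8, y=-17, z=8

x=8, y=-17, z=8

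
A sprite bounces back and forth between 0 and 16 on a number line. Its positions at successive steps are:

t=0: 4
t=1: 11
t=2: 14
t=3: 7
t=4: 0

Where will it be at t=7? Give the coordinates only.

The value travels 7 per step and bounces off the walls at 0 and 16.
  step 5: 0 → 7
  step 6: 7 → 14
  step 7: 14 → 11

11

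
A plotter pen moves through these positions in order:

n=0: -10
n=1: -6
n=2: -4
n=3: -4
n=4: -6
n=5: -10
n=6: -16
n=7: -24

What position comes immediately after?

First differences are +4, +2, +0, -2, -4, -6, -8; their common second difference is -2 (constant acceleration).
step 8: -24 − 10 → -34

-34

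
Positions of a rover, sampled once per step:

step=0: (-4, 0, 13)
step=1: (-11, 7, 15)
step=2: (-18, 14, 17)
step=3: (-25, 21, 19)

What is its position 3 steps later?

The position changes by (-7, +7, +2) every step.
step 4: (-25, 21, 19) + (-7, +7, +2) → (-32, 28, 21)
step 5: (-32, 28, 21) + (-7, +7, +2) → (-39, 35, 23)
step 6: (-39, 35, 23) + (-7, +7, +2) → (-46, 42, 25)

(-46, 42, 25)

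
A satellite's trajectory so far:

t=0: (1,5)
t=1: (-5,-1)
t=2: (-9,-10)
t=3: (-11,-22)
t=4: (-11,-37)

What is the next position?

(-9,-55)

Taking differences between consecutive positions: (-6,-6), (-4,-9), (-2,-12), (+0,-15). These grow by (+2,-3) each step.
step 5: (-11,-37) + (+2,-18) → (-9,-55)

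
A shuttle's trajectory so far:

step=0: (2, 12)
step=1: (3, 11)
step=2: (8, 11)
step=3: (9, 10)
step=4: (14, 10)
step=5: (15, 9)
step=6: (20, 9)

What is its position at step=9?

(27, 7)

Differencing gives (+1, -1), (+5, +0), (+1, -1), (+5, +0), (+1, -1), (+5, +0). This is the pattern (+1, -1), (+5, +0) repeated.
step 7: apply (+1, -1) → (21, 8)
step 8: apply (+5, +0) → (26, 8)
step 9: apply (+1, -1) → (27, 7)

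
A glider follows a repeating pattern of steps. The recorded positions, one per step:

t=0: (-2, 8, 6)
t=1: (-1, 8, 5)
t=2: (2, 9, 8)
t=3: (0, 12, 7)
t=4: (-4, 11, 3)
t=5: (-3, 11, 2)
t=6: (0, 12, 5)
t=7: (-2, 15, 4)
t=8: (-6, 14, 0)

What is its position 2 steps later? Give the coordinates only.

(-2, 15, 2)

The moves between consecutive positions are (+1, +0, -1), (+3, +1, +3), (-2, +3, -1), (-4, -1, -4), (+1, +0, -1), (+3, +1, +3), (-2, +3, -1), (-4, -1, -4); they repeat the 4-cycle [(+1, +0, -1), (+3, +1, +3), (-2, +3, -1), (-4, -1, -4)].
step 9: apply (+1, +0, -1) → (-5, 14, -1)
step 10: apply (+3, +1, +3) → (-2, 15, 2)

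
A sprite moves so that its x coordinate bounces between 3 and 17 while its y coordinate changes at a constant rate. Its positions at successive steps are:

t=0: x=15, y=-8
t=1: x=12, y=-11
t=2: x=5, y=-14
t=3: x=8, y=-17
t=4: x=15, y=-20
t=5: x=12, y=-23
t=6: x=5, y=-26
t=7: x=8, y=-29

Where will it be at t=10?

x=5, y=-38

The x coordinate reflects between 3 and 17, moving 7 per step.
  step 8: 8 → 15
  step 9: 15 → 12
  step 10: 12 → 5
The y coordinate changes by -3 each step: at step 10 it is -38.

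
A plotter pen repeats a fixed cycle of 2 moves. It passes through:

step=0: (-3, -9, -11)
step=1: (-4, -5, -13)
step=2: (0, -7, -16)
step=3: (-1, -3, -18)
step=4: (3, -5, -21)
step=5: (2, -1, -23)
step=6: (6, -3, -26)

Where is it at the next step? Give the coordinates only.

Step-to-step displacements: (-1, +4, -2), (+4, -2, -3), (-1, +4, -2), (+4, -2, -3), (-1, +4, -2), (+4, -2, -3) — a repeating cycle of length 2.
step 7: apply (-1, +4, -2) → (5, 1, -28)

(5, 1, -28)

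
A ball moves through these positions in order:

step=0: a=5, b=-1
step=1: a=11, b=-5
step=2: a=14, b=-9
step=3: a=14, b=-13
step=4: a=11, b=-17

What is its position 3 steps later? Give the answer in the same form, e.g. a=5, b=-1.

Successive displacements: (+6, -4), (+3, -4), (+0, -4), (-3, -4) — each changes by (-3, +0).
step 5: a=11, b=-17 + (-6, -4) → a=5, b=-21
step 6: a=5, b=-21 + (-9, -4) → a=-4, b=-25
step 7: a=-4, b=-25 + (-12, -4) → a=-16, b=-29

a=-16, b=-29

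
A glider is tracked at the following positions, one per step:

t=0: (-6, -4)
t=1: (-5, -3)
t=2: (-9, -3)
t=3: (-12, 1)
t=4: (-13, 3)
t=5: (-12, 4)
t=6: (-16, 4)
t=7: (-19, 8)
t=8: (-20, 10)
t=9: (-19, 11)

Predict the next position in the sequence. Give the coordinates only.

Differencing gives (+1, +1), (-4, +0), (-3, +4), (-1, +2), (+1, +1), (-4, +0), (-3, +4), (-1, +2), (+1, +1). This is the pattern (+1, +1), (-4, +0), (-3, +4), (-1, +2) repeated.
step 10: apply (-4, +0) → (-23, 11)

(-23, 11)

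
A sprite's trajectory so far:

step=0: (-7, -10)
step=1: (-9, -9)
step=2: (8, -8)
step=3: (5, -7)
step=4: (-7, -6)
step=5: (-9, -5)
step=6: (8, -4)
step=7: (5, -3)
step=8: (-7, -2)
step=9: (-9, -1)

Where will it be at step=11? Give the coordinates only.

(5, 1)

First: cycles through -7, -9, 8, 5 every 4 steps. Step 11 lands at position 3 of the cycle → 5.
Second: linear, +1 per step → 1 at step 11.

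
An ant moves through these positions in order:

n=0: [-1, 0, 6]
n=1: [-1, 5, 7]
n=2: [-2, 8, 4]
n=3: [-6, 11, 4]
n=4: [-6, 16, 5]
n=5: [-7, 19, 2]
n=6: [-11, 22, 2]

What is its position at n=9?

The moves between consecutive positions are [+0, +5, +1], [-1, +3, -3], [-4, +3, +0], [+0, +5, +1], [-1, +3, -3], [-4, +3, +0]; they repeat the 3-cycle [[+0, +5, +1], [-1, +3, -3], [-4, +3, +0]].
step 7: apply [+0, +5, +1] → [-11, 27, 3]
step 8: apply [-1, +3, -3] → [-12, 30, 0]
step 9: apply [-4, +3, +0] → [-16, 33, 0]

[-16, 33, 0]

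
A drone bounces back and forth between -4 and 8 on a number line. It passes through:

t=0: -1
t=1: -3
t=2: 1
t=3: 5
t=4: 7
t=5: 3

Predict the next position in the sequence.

The value reflects between -4 and 8, moving 4 per step.
  step 6: 3 → -1

-1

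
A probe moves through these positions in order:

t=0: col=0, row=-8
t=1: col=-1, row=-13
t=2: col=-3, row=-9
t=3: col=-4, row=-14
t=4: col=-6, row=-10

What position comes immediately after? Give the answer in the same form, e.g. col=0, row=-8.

Step-to-step displacements: (-1,-5), (-2,+4), (-1,-5), (-2,+4) — a repeating cycle of length 2.
step 5: apply (-1,-5) → col=-7, row=-15

col=-7, row=-15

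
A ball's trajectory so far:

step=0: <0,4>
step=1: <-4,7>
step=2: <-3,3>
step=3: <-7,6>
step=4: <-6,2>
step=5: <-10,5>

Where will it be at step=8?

The moves between consecutive positions are <-4,+3>, <+1,-4>, <-4,+3>, <+1,-4>, <-4,+3>; they repeat the 2-cycle [<-4,+3>, <+1,-4>].
step 6: apply <+1,-4> → <-9,1>
step 7: apply <-4,+3> → <-13,4>
step 8: apply <+1,-4> → <-12,0>

<-12,0>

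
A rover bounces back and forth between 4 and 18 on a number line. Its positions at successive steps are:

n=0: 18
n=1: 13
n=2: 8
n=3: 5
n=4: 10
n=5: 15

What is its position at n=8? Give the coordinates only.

The value reflects between 4 and 18, moving 5 per step.
  step 6: 15 → 16
  step 7: 16 → 11
  step 8: 11 → 6

6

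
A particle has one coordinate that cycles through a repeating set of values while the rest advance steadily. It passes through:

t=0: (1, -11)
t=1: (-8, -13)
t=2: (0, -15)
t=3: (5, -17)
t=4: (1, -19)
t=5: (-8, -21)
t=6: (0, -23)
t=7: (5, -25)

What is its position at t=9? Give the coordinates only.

(-8, -29)

The first coordinate repeats the cycle [1, -8, 0, 5] with period 4; step 9 mod 4 = 1, giving -8.
The second coordinate changes by -2 each step, so at step 9 it is -11 + 9·(-2) = -29.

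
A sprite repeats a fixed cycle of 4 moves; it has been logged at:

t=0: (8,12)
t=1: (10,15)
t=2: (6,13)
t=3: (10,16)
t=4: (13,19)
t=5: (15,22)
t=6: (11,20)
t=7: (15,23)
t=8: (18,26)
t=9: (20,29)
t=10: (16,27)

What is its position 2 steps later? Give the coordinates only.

The moves between consecutive positions are (+2,+3), (-4,-2), (+4,+3), (+3,+3), (+2,+3), (-4,-2), (+4,+3), (+3,+3), (+2,+3), (-4,-2); they repeat the 4-cycle [(+2,+3), (-4,-2), (+4,+3), (+3,+3)].
step 11: apply (+4,+3) → (20,30)
step 12: apply (+3,+3) → (23,33)

(23,33)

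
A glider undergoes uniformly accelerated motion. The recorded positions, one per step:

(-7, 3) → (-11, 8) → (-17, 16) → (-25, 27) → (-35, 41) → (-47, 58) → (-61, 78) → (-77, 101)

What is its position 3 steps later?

First differences are (-4, +5), (-6, +8), (-8, +11), (-10, +14), (-12, +17), (-14, +20), (-16, +23); their common second difference is (-2, +3) (constant acceleration).
step 8: (-77, 101) + (-18, +26) → (-95, 127)
step 9: (-95, 127) + (-20, +29) → (-115, 156)
step 10: (-115, 156) + (-22, +32) → (-137, 188)

(-137, 188)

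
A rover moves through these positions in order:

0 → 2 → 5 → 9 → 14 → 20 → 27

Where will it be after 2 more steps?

Taking differences between consecutive positions: +2, +3, +4, +5, +6, +7. These grow by +1 each step.
step 7: 27 + 8 → 35
step 8: 35 + 9 → 44

44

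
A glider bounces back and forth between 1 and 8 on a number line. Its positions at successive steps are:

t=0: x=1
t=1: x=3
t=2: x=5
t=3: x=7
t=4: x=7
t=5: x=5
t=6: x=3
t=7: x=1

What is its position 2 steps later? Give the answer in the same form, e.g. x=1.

x=5

The value reflects between 1 and 8, moving 2 per step.
  step 8: 1 → 3
  step 9: 3 → 5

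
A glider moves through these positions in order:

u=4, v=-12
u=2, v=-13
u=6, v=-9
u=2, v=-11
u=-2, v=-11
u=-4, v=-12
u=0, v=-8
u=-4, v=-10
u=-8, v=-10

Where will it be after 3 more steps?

u=-10, v=-9

The moves between consecutive positions are (-2,-1), (+4,+4), (-4,-2), (-4,+0), (-2,-1), (+4,+4), (-4,-2), (-4,+0); they repeat the 4-cycle [(-2,-1), (+4,+4), (-4,-2), (-4,+0)].
step 9: apply (-2,-1) → u=-10, v=-11
step 10: apply (+4,+4) → u=-6, v=-7
step 11: apply (-4,-2) → u=-10, v=-9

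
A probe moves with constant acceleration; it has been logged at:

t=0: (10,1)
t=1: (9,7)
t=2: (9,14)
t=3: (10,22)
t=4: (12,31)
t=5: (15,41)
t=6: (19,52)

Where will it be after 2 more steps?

Taking differences between consecutive positions: (-1,+6), (+0,+7), (+1,+8), (+2,+9), (+3,+10), (+4,+11). These grow by (+1,+1) each step.
step 7: (19,52) + (+5,+12) → (24,64)
step 8: (24,64) + (+6,+13) → (30,77)

(30,77)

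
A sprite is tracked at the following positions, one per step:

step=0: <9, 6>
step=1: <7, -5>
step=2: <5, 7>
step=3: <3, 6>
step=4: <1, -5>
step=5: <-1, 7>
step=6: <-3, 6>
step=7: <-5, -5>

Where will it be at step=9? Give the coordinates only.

<-9, 6>

First: linear, -2 per step → -9 at step 9.
Second: cycles through 6, -5, 7 every 3 steps. Step 9 lands at position 0 of the cycle → 6.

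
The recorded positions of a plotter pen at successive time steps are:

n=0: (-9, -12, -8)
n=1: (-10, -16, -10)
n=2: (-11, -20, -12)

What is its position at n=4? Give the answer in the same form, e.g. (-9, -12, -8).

Each step adds (-1, -4, -2) to the position.
step 3: (-11, -20, -12) + (-1, -4, -2) → (-12, -24, -14)
step 4: (-12, -24, -14) + (-1, -4, -2) → (-13, -28, -16)

(-13, -28, -16)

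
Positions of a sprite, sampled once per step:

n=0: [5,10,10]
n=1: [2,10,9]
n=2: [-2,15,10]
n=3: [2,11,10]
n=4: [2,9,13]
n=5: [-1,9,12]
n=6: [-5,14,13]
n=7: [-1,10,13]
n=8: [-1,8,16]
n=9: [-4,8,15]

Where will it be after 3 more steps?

[-4,7,19]

The moves between consecutive positions are [-3,+0,-1], [-4,+5,+1], [+4,-4,+0], [+0,-2,+3], [-3,+0,-1], [-4,+5,+1], [+4,-4,+0], [+0,-2,+3], [-3,+0,-1]; they repeat the 4-cycle [[-3,+0,-1], [-4,+5,+1], [+4,-4,+0], [+0,-2,+3]].
step 10: apply [-4,+5,+1] → [-8,13,16]
step 11: apply [+4,-4,+0] → [-4,9,16]
step 12: apply [+0,-2,+3] → [-4,7,19]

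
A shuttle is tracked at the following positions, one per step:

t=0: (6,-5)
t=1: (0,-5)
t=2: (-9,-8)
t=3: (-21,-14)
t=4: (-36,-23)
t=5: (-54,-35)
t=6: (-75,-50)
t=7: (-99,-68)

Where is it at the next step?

Successive displacements: (-6,+0), (-9,-3), (-12,-6), (-15,-9), (-18,-12), (-21,-15), (-24,-18) — each changes by (-3,-3).
step 8: (-99,-68) + (-27,-21) → (-126,-89)

(-126,-89)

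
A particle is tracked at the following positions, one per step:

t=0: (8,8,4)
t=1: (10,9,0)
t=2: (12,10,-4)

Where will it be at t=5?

(18,13,-16)

Each step adds (+2,+1,-4) to the position.
step 3: (12,10,-4) + (+2,+1,-4) → (14,11,-8)
step 4: (14,11,-8) + (+2,+1,-4) → (16,12,-12)
step 5: (16,12,-12) + (+2,+1,-4) → (18,13,-16)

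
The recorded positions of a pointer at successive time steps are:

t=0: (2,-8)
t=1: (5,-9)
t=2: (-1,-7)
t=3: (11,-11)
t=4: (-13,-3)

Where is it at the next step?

(35,-19)

Consecutive displacements (+3,-1), (-6,+2), (+12,-4), (-24,+8) scale by a factor of -2 each step.
step 5: (-13,-3) + (+48,-16) → (35,-19)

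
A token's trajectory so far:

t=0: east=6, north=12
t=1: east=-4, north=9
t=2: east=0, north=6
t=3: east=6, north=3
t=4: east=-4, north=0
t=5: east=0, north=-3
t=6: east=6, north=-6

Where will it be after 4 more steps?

East: cycles through 6, -4, 0 every 3 steps. Step 10 lands at position 1 of the cycle → -4.
North: linear, -3 per step → -18 at step 10.

east=-4, north=-18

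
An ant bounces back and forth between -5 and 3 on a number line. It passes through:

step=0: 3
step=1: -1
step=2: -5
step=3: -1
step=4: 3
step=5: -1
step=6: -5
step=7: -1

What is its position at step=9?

The value reflects between -5 and 3, moving 4 per step.
  step 8: -1 → 3
  step 9: 3 → -1

-1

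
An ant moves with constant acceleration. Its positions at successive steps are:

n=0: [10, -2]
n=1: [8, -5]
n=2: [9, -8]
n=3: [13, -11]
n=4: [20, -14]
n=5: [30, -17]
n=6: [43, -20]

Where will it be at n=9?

[100, -29]

First differences are [-2, -3], [+1, -3], [+4, -3], [+7, -3], [+10, -3], [+13, -3]; their common second difference is [+3, +0] (constant acceleration).
step 7: [43, -20] + [+16, -3] → [59, -23]
step 8: [59, -23] + [+19, -3] → [78, -26]
step 9: [78, -26] + [+22, -3] → [100, -29]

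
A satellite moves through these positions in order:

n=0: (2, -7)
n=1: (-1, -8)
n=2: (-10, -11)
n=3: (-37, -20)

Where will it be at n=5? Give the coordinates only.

Step-to-step displacements: (-3, -1), (-9, -3), (-27, -9); each is 3× the previous.
step 4: (-37, -20) + (-81, -27) → (-118, -47)
step 5: (-118, -47) + (-243, -81) → (-361, -128)

(-361, -128)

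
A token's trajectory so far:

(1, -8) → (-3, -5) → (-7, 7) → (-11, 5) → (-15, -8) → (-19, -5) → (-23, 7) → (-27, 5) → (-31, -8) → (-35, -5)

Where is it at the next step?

(-39, 7)

The first coordinate changes by -4 each step, so at step 10 it is 1 + 10·(-4) = -39.
The second coordinate repeats the cycle [-8, -5, 7, 5] with period 4; step 10 mod 4 = 2, giving 7.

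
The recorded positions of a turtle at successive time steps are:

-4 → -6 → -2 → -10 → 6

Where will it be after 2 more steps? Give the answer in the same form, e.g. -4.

The jumps are -2, +4, -8, +16 — a geometric progression with ratio -2.
step 5: 6 − 32 → -26
step 6: -26 + 64 → 38

38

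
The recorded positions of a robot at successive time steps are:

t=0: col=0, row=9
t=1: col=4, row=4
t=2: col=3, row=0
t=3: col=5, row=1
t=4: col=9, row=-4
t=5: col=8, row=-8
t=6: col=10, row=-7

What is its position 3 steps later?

The moves between consecutive positions are (+4, -5), (-1, -4), (+2, +1), (+4, -5), (-1, -4), (+2, +1); they repeat the 3-cycle [(+4, -5), (-1, -4), (+2, +1)].
step 7: apply (+4, -5) → col=14, row=-12
step 8: apply (-1, -4) → col=13, row=-16
step 9: apply (+2, +1) → col=15, row=-15

col=15, row=-15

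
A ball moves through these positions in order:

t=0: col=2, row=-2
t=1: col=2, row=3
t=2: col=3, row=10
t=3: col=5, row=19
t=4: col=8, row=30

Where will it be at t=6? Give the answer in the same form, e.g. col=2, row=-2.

col=17, row=58

Taking differences between consecutive positions: (+0, +5), (+1, +7), (+2, +9), (+3, +11). These grow by (+1, +2) each step.
step 5: col=8, row=30 + (+4, +13) → col=12, row=43
step 6: col=12, row=43 + (+5, +15) → col=17, row=58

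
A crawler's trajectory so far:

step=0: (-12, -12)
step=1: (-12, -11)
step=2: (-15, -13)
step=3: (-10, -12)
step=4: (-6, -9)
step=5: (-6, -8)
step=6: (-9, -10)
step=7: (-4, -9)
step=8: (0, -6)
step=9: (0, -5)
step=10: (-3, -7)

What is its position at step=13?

(6, -2)

The moves between consecutive positions are (+0, +1), (-3, -2), (+5, +1), (+4, +3), (+0, +1), (-3, -2), (+5, +1), (+4, +3), (+0, +1), (-3, -2); they repeat the 4-cycle [(+0, +1), (-3, -2), (+5, +1), (+4, +3)].
step 11: apply (+5, +1) → (2, -6)
step 12: apply (+4, +3) → (6, -3)
step 13: apply (+0, +1) → (6, -2)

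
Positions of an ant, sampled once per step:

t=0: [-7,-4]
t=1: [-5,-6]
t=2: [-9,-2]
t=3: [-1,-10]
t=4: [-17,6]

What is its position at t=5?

Consecutive displacements [+2,-2], [-4,+4], [+8,-8], [-16,+16] scale by a factor of -2 each step.
step 5: [-17,6] + [+32,-32] → [15,-26]

[15,-26]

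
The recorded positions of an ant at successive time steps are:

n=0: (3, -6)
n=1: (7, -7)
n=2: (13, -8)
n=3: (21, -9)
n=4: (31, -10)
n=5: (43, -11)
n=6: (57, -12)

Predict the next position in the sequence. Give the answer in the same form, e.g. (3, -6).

(73, -13)

Taking differences between consecutive positions: (+4, -1), (+6, -1), (+8, -1), (+10, -1), (+12, -1), (+14, -1). These grow by (+2, +0) each step.
step 7: (57, -12) + (+16, -1) → (73, -13)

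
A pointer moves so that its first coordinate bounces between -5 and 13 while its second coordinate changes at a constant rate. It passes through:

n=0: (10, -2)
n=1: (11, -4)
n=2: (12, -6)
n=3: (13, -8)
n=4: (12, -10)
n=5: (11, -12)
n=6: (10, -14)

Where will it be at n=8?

(8, -18)

The first coordinate travels 1 per step and bounces off the walls at -5 and 13.
  step 7: 10 → 9
  step 8: 9 → 8
The second coordinate changes by -2 each step: at step 8 it is -18.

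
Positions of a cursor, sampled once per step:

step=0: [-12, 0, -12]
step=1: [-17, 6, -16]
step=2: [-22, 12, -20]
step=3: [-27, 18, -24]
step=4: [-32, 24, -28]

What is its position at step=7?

[-47, 42, -40]

Constant displacement of [-5, +6, -4] per step.
step 5: [-32, 24, -28] + [-5, +6, -4] → [-37, 30, -32]
step 6: [-37, 30, -32] + [-5, +6, -4] → [-42, 36, -36]
step 7: [-42, 36, -36] + [-5, +6, -4] → [-47, 42, -40]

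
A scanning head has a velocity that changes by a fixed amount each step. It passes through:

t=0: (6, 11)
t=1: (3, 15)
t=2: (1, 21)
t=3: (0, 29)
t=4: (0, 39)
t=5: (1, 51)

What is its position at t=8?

(10, 99)

Taking differences between consecutive positions: (-3, +4), (-2, +6), (-1, +8), (+0, +10), (+1, +12). These grow by (+1, +2) each step.
step 6: (1, 51) + (+2, +14) → (3, 65)
step 7: (3, 65) + (+3, +16) → (6, 81)
step 8: (6, 81) + (+4, +18) → (10, 99)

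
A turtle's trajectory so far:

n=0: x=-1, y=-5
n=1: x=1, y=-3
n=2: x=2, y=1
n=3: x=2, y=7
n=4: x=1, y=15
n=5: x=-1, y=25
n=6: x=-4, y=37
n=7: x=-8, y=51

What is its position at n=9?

x=-19, y=85

First differences are (+2, +2), (+1, +4), (+0, +6), (-1, +8), (-2, +10), (-3, +12), (-4, +14); their common second difference is (-1, +2) (constant acceleration).
step 8: x=-8, y=51 + (-5, +16) → x=-13, y=67
step 9: x=-13, y=67 + (-6, +18) → x=-19, y=85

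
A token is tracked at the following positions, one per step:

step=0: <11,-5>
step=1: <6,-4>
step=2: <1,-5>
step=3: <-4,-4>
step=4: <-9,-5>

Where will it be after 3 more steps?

First: linear, -5 per step → -24 at step 7.
Second: cycles through -5, -4 every 2 steps. Step 7 lands at position 1 of the cycle → -4.

<-24,-4>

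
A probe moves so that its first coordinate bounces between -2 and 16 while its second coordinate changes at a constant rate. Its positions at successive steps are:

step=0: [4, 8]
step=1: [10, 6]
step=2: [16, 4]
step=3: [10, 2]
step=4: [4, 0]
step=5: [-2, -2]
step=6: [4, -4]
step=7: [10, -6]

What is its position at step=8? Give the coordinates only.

[16, -8]

The first coordinate travels 6 per step and bounces off the walls at -2 and 16.
  step 8: 10 → 16
The second coordinate changes by -2 each step: at step 8 it is -8.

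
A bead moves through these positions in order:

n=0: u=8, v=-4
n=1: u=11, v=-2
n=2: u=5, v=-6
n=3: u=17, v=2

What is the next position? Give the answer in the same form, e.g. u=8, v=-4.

The jumps are (+3,+2), (-6,-4), (+12,+8) — a geometric progression with ratio -2.
step 4: u=17, v=2 + (-24,-16) → u=-7, v=-14

u=-7, v=-14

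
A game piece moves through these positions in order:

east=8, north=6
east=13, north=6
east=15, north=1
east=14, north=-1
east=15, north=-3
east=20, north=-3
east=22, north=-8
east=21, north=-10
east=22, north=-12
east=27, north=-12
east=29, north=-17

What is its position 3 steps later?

The moves between consecutive positions are (+5,+0), (+2,-5), (-1,-2), (+1,-2), (+5,+0), (+2,-5), (-1,-2), (+1,-2), (+5,+0), (+2,-5); they repeat the 4-cycle [(+5,+0), (+2,-5), (-1,-2), (+1,-2)].
step 11: apply (-1,-2) → east=28, north=-19
step 12: apply (+1,-2) → east=29, north=-21
step 13: apply (+5,+0) → east=34, north=-21

east=34, north=-21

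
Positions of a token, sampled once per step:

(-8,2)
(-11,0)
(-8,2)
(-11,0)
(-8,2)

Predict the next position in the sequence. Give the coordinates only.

(-11,0)

The jumps are (-3,-2), (+3,+2), (-3,-2), (+3,+2) — a geometric progression with ratio -1.
step 5: (-8,2) + (-3,-2) → (-11,0)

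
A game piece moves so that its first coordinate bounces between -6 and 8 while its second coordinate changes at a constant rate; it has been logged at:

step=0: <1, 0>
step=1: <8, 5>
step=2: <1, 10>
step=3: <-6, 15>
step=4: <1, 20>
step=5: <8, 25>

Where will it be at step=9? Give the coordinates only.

The first coordinate travels 7 per step and bounces off the walls at -6 and 8.
  step 6: 8 → 1
  step 7: 1 → -6
  step 8: -6 → 1
  step 9: 1 → 8
The second coordinate changes by +5 each step: at step 9 it is 45.

<8, 45>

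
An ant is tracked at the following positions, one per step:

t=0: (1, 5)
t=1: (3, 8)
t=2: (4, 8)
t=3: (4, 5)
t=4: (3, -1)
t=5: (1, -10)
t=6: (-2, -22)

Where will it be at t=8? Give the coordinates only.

Successive displacements: (+2, +3), (+1, +0), (+0, -3), (-1, -6), (-2, -9), (-3, -12) — each changes by (-1, -3).
step 7: (-2, -22) + (-4, -15) → (-6, -37)
step 8: (-6, -37) + (-5, -18) → (-11, -55)

(-11, -55)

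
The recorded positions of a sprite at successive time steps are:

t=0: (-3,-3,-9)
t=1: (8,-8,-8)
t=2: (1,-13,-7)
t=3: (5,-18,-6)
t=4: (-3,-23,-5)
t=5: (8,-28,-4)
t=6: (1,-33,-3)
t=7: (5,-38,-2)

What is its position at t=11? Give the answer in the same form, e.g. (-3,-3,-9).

(5,-58,2)

First: cycles through -3, 8, 1, 5 every 4 steps. Step 11 lands at position 3 of the cycle → 5.
Second: linear, -5 per step → -58 at step 11.
Third: linear, +1 per step → 2 at step 11.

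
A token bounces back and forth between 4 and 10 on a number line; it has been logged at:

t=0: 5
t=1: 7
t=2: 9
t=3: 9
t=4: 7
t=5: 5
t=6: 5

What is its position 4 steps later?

7

The value travels 2 per step and bounces off the walls at 4 and 10.
  step 7: 5 → 7
  step 8: 7 → 9
  step 9: 9 → 9
  step 10: 9 → 7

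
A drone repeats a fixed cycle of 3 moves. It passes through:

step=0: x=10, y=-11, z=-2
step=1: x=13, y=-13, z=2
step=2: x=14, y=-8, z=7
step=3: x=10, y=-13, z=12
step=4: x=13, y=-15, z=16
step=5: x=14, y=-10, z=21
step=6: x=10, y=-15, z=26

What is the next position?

The moves between consecutive positions are (+3, -2, +4), (+1, +5, +5), (-4, -5, +5), (+3, -2, +4), (+1, +5, +5), (-4, -5, +5); they repeat the 3-cycle [(+3, -2, +4), (+1, +5, +5), (-4, -5, +5)].
step 7: apply (+3, -2, +4) → x=13, y=-17, z=30

x=13, y=-17, z=30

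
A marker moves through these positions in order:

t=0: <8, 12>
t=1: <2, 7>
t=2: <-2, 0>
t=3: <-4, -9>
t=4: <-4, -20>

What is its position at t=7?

<8, -65>

Taking differences between consecutive positions: <-6, -5>, <-4, -7>, <-2, -9>, <+0, -11>. These grow by <+2, -2> each step.
step 5: <-4, -20> + <+2, -13> → <-2, -33>
step 6: <-2, -33> + <+4, -15> → <2, -48>
step 7: <2, -48> + <+6, -17> → <8, -65>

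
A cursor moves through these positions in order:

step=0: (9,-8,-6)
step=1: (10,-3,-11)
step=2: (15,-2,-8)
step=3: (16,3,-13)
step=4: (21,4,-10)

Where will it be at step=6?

(27,10,-12)

The moves between consecutive positions are (+1,+5,-5), (+5,+1,+3), (+1,+5,-5), (+5,+1,+3); they repeat the 2-cycle [(+1,+5,-5), (+5,+1,+3)].
step 5: apply (+1,+5,-5) → (22,9,-15)
step 6: apply (+5,+1,+3) → (27,10,-12)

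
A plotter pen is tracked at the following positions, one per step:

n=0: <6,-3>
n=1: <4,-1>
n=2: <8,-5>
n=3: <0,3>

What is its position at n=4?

<16,-13>

Step-to-step displacements: <-2,+2>, <+4,-4>, <-8,+8>; each is -2× the previous.
step 4: <0,3> + <+16,-16> → <16,-13>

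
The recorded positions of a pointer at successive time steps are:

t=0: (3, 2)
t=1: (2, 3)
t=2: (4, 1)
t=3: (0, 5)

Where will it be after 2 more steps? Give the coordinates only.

(-8, 13)

Step-to-step displacements: (-1, +1), (+2, -2), (-4, +4); each is -2× the previous.
step 4: (0, 5) + (+8, -8) → (8, -3)
step 5: (8, -3) + (-16, +16) → (-8, 13)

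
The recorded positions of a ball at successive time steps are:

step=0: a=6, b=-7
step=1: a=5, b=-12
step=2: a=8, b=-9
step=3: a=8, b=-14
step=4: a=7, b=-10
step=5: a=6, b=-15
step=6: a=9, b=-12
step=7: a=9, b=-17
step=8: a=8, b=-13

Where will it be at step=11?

a=10, b=-20

The moves between consecutive positions are (-1, -5), (+3, +3), (+0, -5), (-1, +4), (-1, -5), (+3, +3), (+0, -5), (-1, +4); they repeat the 4-cycle [(-1, -5), (+3, +3), (+0, -5), (-1, +4)].
step 9: apply (-1, -5) → a=7, b=-18
step 10: apply (+3, +3) → a=10, b=-15
step 11: apply (+0, -5) → a=10, b=-20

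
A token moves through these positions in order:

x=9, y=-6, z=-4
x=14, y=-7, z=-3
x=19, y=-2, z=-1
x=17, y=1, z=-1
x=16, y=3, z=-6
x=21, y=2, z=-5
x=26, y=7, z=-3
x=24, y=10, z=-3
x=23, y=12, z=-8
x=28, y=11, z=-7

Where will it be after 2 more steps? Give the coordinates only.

Step-to-step displacements: (+5, -1, +1), (+5, +5, +2), (-2, +3, +0), (-1, +2, -5), (+5, -1, +1), (+5, +5, +2), (-2, +3, +0), (-1, +2, -5), (+5, -1, +1) — a repeating cycle of length 4.
step 10: apply (+5, +5, +2) → x=33, y=16, z=-5
step 11: apply (-2, +3, +0) → x=31, y=19, z=-5

x=31, y=19, z=-5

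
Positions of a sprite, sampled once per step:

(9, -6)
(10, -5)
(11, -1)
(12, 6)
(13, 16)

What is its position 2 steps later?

Taking differences between consecutive positions: (+1, +1), (+1, +4), (+1, +7), (+1, +10). These grow by (+0, +3) each step.
step 5: (13, 16) + (+1, +13) → (14, 29)
step 6: (14, 29) + (+1, +16) → (15, 45)

(15, 45)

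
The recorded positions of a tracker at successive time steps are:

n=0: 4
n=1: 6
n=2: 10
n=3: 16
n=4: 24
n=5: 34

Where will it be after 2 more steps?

60

Taking differences between consecutive positions: +2, +4, +6, +8, +10. These grow by +2 each step.
step 6: 34 + 12 → 46
step 7: 46 + 14 → 60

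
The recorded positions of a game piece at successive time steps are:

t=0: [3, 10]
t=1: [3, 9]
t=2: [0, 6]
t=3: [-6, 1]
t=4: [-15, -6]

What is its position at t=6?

[-42, -26]

First differences are [+0, -1], [-3, -3], [-6, -5], [-9, -7]; their common second difference is [-3, -2] (constant acceleration).
step 5: [-15, -6] + [-12, -9] → [-27, -15]
step 6: [-27, -15] + [-15, -11] → [-42, -26]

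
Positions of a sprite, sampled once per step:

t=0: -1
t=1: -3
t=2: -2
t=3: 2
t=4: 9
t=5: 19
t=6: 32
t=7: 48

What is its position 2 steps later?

89

Successive displacements: -2, +1, +4, +7, +10, +13, +16 — each changes by +3.
step 8: 48 + 19 → 67
step 9: 67 + 22 → 89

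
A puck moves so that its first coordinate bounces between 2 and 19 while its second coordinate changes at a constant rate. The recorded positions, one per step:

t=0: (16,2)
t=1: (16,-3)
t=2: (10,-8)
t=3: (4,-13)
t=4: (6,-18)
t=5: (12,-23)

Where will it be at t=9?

(2,-43)

The first coordinate travels 6 per step and bounces off the walls at 2 and 19.
  step 6: 12 → 18
  step 7: 18 → 14
  step 8: 14 → 8
  step 9: 8 → 2
The second coordinate changes by -5 each step: at step 9 it is -43.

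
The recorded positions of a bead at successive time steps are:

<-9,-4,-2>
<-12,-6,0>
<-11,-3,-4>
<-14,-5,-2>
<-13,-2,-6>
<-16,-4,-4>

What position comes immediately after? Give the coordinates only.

<-15,-1,-8>

Step-to-step displacements: <-3,-2,+2>, <+1,+3,-4>, <-3,-2,+2>, <+1,+3,-4>, <-3,-2,+2> — a repeating cycle of length 2.
step 6: apply <+1,+3,-4> → <-15,-1,-8>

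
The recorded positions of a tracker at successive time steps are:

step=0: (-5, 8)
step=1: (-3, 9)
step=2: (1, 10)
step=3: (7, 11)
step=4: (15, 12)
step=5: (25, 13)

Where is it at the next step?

(37, 14)

Successive displacements: (+2, +1), (+4, +1), (+6, +1), (+8, +1), (+10, +1) — each changes by (+2, +0).
step 6: (25, 13) + (+12, +1) → (37, 14)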